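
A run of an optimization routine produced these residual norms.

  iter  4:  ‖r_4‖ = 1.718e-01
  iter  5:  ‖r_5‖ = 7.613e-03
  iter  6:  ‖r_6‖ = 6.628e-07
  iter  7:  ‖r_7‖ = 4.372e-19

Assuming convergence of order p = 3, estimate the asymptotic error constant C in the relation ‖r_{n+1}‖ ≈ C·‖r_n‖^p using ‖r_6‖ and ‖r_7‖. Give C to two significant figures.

C ≈ ‖r_7‖ / ‖r_6‖^3
  = 4.372e-19 / (6.628e-07)^3
  = 4.372e-19 / 2.91171e-19 ≈ 1.5015

1.5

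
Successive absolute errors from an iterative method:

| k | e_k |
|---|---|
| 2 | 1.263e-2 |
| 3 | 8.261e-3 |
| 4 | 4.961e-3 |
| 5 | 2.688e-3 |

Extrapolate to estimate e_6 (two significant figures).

1.3e-3

First estimate the order: p ≈ ln(e_5/e_4) / ln(e_4/e_3) = ln(2.688e-3/4.961e-3)/ln(4.961e-3/8.261e-3) = ln(0.541826)/ln(0.600533) ≈ 1.2017.
Then e_6 ≈ e_5·(e_5/e_4)^p = 2.688e-3·(0.541826)^1.2017 = 2.688e-3·0.478828 ≈ 0.001287.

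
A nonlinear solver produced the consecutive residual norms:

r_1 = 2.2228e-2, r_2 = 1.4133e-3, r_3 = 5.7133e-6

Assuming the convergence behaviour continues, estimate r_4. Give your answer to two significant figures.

9.3e-11

First estimate the order: p ≈ ln(r_3/r_2) / ln(r_2/r_1) = ln(5.7133e-6/1.4133e-3)/ln(1.4133e-3/2.2228e-2) = ln(0.00404252)/ln(0.063582) ≈ 2.0000.
Then r_4 ≈ r_3·(r_3/r_2)^p = 5.7133e-6·(0.00404252)^2.0000 = 5.7133e-6·1.6342e-05 ≈ 9.337e-11.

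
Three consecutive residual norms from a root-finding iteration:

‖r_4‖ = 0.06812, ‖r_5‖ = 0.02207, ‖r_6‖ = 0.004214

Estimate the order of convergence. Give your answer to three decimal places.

p ≈ ln(‖r_6‖/‖r_5‖) / ln(‖r_5‖/‖r_4‖)
  = ln(0.004214/0.02207) / ln(0.02207/0.06812)
  = ln(0.190938) / ln(0.323987)
  = -1.655807 / -1.127052 ≈ 1.469149

1.469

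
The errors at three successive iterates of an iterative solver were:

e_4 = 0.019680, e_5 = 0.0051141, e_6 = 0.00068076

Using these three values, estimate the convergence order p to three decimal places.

1.496

p ≈ ln(e_6/e_5) / ln(e_5/e_4)
  = ln(0.00068076/0.0051141) / ln(0.0051141/0.019680)
  = ln(0.133114) / ln(0.259863)
  = -2.016549 / -1.347601 ≈ 1.496399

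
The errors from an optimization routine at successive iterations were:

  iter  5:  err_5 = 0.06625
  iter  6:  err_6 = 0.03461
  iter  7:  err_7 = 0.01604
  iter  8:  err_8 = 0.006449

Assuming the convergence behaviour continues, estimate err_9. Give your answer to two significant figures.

2.2e-3

First estimate the order: p ≈ ln(err_8/err_7) / ln(err_7/err_6) = ln(0.006449/0.01604)/ln(0.01604/0.03461) = ln(0.402057)/ln(0.46345) ≈ 1.1848.
Then err_9 ≈ err_8·(err_8/err_7)^p = 0.006449·(0.402057)^1.1848 = 0.006449·0.33975 ≈ 0.002191.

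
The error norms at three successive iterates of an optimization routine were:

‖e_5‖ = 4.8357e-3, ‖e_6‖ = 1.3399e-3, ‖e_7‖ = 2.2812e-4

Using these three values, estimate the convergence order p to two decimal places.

1.38

p ≈ ln(‖e_7‖/‖e_6‖) / ln(‖e_6‖/‖e_5‖)
  = ln(2.2812e-4/1.3399e-3) / ln(1.3399e-3/4.8357e-3)
  = ln(0.170252) / ln(0.277085)
  = -1.77048 / -1.28343 ≈ 1.37949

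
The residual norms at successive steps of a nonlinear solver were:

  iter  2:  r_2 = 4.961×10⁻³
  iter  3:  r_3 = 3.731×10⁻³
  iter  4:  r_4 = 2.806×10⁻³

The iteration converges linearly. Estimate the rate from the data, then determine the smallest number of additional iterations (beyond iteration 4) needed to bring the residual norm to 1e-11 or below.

Rate ρ ≈ r_4/r_3 = 2.806×10⁻³/3.731×10⁻³ = 0.7521.
After j more steps, r_{4+j} ≈ 2.806×10⁻³·ρ^j; need ρ^j ≤ 1e-11/2.806×10⁻³ = 3.56379e-09.
j ≥ ln(3.56379e-09)/ln(0.7521) = -19.4524/-0.28489 = 68.280.
So 69 more iterations are needed.

69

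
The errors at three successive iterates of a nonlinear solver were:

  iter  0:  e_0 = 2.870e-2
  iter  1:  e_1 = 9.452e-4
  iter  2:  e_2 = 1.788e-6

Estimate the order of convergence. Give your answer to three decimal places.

p ≈ ln(e_2/e_1) / ln(e_1/e_0)
  = ln(1.788e-6/9.452e-4) / ln(9.452e-4/2.870e-2)
  = ln(0.00189166) / ln(0.0329338)
  = -6.270301 / -3.413256 ≈ 1.837044

1.837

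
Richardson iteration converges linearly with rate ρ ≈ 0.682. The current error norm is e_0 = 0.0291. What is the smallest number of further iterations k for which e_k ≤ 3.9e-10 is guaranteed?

48

After k steps, e_k ≈ 0.0291·0.682^k.
Need 0.682^k ≤ 3.9e-10/0.0291 = 1.34021e-08.
k ≥ ln(1.34021e-08)/ln(0.682) = -18.1279/-0.38273 = 47.365.
Smallest integer k = 48.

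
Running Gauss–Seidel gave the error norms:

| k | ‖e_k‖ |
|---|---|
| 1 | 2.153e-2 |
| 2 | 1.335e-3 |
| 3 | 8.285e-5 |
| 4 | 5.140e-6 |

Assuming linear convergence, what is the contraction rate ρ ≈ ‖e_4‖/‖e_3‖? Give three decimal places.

0.062

ρ ≈ ‖e_4‖/‖e_3‖ = 5.140e-6/8.285e-5 = 0.06204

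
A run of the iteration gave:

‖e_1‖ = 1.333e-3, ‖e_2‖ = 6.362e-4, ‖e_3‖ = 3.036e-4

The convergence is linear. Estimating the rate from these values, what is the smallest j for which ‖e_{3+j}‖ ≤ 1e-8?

Rate ρ ≈ ‖e_3‖/‖e_2‖ = 3.036e-4/6.362e-4 = 0.4772.
After j more steps, ‖e_{3+j}‖ ≈ 3.036e-4·ρ^j; need ρ^j ≤ 1e-8/3.036e-4 = 3.29381e-05.
j ≥ ln(3.29381e-05)/ln(0.4772) = -10.3209/-0.73982 = 13.951.
So 14 more iterations are needed.

14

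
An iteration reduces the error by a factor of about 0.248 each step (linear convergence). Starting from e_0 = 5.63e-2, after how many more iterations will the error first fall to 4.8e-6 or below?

After k steps, e_k ≈ 5.63e-2·0.248^k.
Need 0.248^k ≤ 4.8e-6/5.63e-2 = 8.52575e-05.
k ≥ ln(8.52575e-05)/ln(0.248) = -9.3698/-1.39433 = 6.720.
Smallest integer k = 7.

7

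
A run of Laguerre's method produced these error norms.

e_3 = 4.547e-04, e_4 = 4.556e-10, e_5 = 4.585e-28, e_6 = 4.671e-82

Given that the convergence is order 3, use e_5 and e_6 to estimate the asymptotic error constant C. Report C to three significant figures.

C ≈ e_6 / e_5^3
  = 4.671e-82 / (4.585e-28)^3
  = 4.671e-82 / 9.63869e-83 ≈ 4.8461

4.85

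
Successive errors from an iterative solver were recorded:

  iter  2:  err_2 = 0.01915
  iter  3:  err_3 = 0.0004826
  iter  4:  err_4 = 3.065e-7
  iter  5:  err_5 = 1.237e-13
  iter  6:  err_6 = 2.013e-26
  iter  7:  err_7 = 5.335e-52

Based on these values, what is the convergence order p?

2

Consecutive ratios: err_7/err_6 = 5.335e-52/2.013e-26 = 2.65027e-26, err_6/err_5 = 2.013e-26/1.237e-13 = 1.62732e-13.
p ≈ ln(2.65027e-26)/ln(1.62732e-13) = -58.8925/-29.4467 ≈ 2.00.
So the convergence is quadratic (order 2).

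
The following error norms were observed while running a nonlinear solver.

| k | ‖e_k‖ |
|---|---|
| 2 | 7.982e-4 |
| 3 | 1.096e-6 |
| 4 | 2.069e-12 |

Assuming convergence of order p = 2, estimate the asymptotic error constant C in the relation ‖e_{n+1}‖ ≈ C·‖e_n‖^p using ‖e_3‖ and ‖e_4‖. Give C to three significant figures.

1.72

C ≈ ‖e_4‖ / ‖e_3‖^2
  = 2.069e-12 / (1.096e-6)^2
  = 2.069e-12 / 1.20122e-12 ≈ 1.7224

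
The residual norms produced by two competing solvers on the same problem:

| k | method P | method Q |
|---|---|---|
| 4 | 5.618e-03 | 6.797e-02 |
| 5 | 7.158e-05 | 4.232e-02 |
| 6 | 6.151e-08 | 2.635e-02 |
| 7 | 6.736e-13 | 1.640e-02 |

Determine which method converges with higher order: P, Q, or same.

P

Method P: p ≈ ln(6.736e-13/6.151e-08)/ln(6.151e-08/7.158e-05) ≈ 1.62.
Method Q: p ≈ ln(1.640e-02/2.635e-02)/ln(2.635e-02/4.232e-02) ≈ 1.00.
Method P has the higher order (≈1.6 vs ≈1.0).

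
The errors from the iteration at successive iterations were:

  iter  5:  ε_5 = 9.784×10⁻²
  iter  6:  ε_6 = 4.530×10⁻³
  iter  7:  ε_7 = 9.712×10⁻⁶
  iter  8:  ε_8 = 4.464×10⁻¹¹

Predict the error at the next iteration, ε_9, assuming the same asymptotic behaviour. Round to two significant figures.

9.4e-22

First estimate the order: p ≈ ln(ε_8/ε_7) / ln(ε_7/ε_6) = ln(4.464×10⁻¹¹/9.712×10⁻⁶)/ln(9.712×10⁻⁶/4.530×10⁻³) = ln(4.59638e-06)/ln(0.00214393) ≈ 2.0000.
Then ε_9 ≈ ε_8·(ε_8/ε_7)^p = 4.464×10⁻¹¹·(4.59638e-06)^2.0000 = 4.464×10⁻¹¹·2.11267e-11 ≈ 9.431e-22.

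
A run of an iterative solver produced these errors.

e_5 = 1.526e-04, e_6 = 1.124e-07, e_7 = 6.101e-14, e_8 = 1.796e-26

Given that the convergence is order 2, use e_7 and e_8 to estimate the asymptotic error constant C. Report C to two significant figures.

4.8

C ≈ e_8 / e_7^2
  = 1.796e-26 / (6.101e-14)^2
  = 1.796e-26 / 3.72222e-27 ≈ 4.8251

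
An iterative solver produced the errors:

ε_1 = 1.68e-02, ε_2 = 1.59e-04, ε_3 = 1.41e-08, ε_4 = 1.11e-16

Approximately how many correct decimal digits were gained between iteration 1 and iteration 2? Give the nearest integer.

2

Digits gained ≈ log₁₀(ε_1/ε_2) = log₁₀(1.68e-02/1.59e-04) = log₁₀(105.66) ≈ 2.024.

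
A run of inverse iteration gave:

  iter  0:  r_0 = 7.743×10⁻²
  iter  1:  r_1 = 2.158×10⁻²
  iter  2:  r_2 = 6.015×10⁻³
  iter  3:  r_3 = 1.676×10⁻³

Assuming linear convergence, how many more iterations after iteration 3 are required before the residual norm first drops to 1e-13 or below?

Rate ρ ≈ r_3/r_2 = 1.676×10⁻³/6.015×10⁻³ = 0.2786.
After j more steps, r_{3+j} ≈ 1.676×10⁻³·ρ^j; need ρ^j ≤ 1e-13/1.676×10⁻³ = 5.96659e-11.
j ≥ ln(5.96659e-11)/ln(0.2786) = -23.5423/-1.27798 = 18.421.
So 19 more iterations are needed.

19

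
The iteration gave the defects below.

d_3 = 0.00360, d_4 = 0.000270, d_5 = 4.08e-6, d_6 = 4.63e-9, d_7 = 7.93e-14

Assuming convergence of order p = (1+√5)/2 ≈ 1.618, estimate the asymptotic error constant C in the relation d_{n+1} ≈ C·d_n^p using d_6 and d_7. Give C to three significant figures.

2.42

C ≈ d_7 / d_6^1.618
  = 7.93e-14 / (4.63e-9)^1.618
  = 7.93e-14 / 3.27273e-14 ≈ 2.4231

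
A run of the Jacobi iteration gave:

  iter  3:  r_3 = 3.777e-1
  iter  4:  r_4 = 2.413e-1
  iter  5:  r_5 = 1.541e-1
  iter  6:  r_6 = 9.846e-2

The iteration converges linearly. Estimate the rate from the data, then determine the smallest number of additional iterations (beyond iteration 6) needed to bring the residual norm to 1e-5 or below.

Rate ρ ≈ r_6/r_5 = 9.846e-2/1.541e-1 = 0.6389.
After j more steps, r_{6+j} ≈ 9.846e-2·ρ^j; need ρ^j ≤ 1e-5/9.846e-2 = 0.000101564.
j ≥ ln(0.000101564)/ln(0.6389) = -9.1948/-0.44801 = 20.524.
So 21 more iterations are needed.

21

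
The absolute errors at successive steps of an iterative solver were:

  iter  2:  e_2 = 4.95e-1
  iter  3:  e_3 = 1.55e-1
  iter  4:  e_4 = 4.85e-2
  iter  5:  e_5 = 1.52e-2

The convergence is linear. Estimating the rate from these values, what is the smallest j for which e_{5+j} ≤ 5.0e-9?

13

Rate ρ ≈ e_5/e_4 = 1.52e-2/4.85e-2 = 0.3134.
After j more steps, e_{5+j} ≈ 1.52e-2·ρ^j; need ρ^j ≤ 5.0e-9/1.52e-2 = 3.28947e-07.
j ≥ ln(3.28947e-07)/ln(0.3134) = -14.9274/-1.16027 = 12.865.
So 13 more iterations are needed.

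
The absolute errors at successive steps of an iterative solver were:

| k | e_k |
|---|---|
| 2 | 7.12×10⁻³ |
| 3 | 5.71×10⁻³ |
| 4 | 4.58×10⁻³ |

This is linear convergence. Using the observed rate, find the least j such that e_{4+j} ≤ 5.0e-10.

Rate ρ ≈ e_4/e_3 = 4.58×10⁻³/5.71×10⁻³ = 0.8021.
After j more steps, e_{4+j} ≈ 4.58×10⁻³·ρ^j; need ρ^j ≤ 5.0e-10/4.58×10⁻³ = 1.0917e-07.
j ≥ ln(1.0917e-07)/ln(0.8021) = -16.0304/-0.22052 = 72.694.
So 73 more iterations are needed.

73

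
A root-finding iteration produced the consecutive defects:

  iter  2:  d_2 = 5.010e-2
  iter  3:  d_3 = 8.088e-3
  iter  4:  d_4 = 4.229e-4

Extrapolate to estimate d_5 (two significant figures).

First estimate the order: p ≈ ln(d_4/d_3) / ln(d_3/d_2) = ln(4.229e-4/8.088e-3)/ln(8.088e-3/5.010e-2) = ln(0.0522873)/ln(0.161437) ≈ 1.6182.
Then d_5 ≈ d_4·(d_4/d_3)^p = 4.229e-4·(0.0522873)^1.6182 = 4.229e-4·0.00843546 ≈ 3.567e-06.

3.6e-6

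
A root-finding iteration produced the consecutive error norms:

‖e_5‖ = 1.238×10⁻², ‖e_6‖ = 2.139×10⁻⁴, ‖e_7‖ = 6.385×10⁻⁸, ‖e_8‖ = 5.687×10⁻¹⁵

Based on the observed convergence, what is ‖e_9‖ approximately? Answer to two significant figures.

First estimate the order: p ≈ ln(‖e_8‖/‖e_7‖) / ln(‖e_7‖/‖e_6‖) = ln(5.687×10⁻¹⁵/6.385×10⁻⁸)/ln(6.385×10⁻⁸/2.139×10⁻⁴) = ln(8.90681e-08)/ln(0.000298504) ≈ 2.0001.
Then ‖e_9‖ ≈ ‖e_8‖·(‖e_8‖/‖e_7‖)^p = 5.687×10⁻¹⁵·(8.90681e-08)^2.0001 = 5.687×10⁻¹⁵·7.92026e-15 ≈ 4.504e-29.

4.5e-29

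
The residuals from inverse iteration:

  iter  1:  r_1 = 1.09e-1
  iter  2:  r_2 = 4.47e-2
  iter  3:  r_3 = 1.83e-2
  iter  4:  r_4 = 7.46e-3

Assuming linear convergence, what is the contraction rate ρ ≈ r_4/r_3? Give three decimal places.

0.408

ρ ≈ r_4/r_3 = 7.46e-3/1.83e-2 = 0.40765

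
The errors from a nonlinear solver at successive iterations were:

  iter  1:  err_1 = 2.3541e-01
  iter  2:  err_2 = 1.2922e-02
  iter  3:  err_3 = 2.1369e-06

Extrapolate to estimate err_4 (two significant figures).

First estimate the order: p ≈ ln(err_3/err_2) / ln(err_2/err_1) = ln(2.1369e-06/1.2922e-02)/ln(1.2922e-02/2.3541e-01) = ln(0.000165369)/ln(0.0548915) ≈ 3.0000.
Then err_4 ≈ err_3·(err_3/err_2)^p = 2.1369e-06·(0.000165369)^3.0000 = 2.1369e-06·4.52233e-12 ≈ 9.664e-18.

9.7e-18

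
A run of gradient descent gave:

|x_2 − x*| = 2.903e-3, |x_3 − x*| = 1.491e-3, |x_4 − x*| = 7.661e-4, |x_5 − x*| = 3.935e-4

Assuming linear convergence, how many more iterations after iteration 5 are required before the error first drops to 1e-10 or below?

Rate ρ ≈ |x_5 − x*|/|x_4 − x*| = 3.935e-4/7.661e-4 = 0.5136.
After j more steps, |x_{5+j} − x*| ≈ 3.935e-4·ρ^j; need ρ^j ≤ 1e-10/3.935e-4 = 2.5413e-07.
j ≥ ln(2.5413e-07)/ln(0.5136) = -15.1854/-0.66631 = 22.790.
So 23 more iterations are needed.

23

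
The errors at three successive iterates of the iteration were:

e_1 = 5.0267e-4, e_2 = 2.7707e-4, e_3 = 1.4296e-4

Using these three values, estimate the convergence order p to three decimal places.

1.111

p ≈ ln(e_3/e_2) / ln(e_2/e_1)
  = ln(1.4296e-4/2.7707e-4) / ln(2.7707e-4/5.0267e-4)
  = ln(0.515971) / ln(0.551197)
  = -0.661705 / -0.595663 ≈ 1.110871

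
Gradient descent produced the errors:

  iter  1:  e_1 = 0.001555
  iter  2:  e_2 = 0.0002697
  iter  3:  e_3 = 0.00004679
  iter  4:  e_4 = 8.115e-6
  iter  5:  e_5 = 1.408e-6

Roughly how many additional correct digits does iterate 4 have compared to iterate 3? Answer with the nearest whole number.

Digits gained ≈ log₁₀(e_3/e_4) = log₁₀(0.00004679/8.115e-6) = log₁₀(5.76587) ≈ 0.761.

1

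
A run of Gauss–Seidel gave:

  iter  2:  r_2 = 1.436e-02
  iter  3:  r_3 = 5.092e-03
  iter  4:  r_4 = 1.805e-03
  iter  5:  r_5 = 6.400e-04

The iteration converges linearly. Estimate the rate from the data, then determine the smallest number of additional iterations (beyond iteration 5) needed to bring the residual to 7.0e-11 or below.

Rate ρ ≈ r_5/r_4 = 6.400e-04/1.805e-03 = 0.3546.
After j more steps, r_{5+j} ≈ 6.400e-04·ρ^j; need ρ^j ≤ 7.0e-11/6.400e-04 = 1.09375e-07.
j ≥ ln(1.09375e-07)/ln(0.3546) = -16.0285/-1.03676 = 15.460.
So 16 more iterations are needed.

16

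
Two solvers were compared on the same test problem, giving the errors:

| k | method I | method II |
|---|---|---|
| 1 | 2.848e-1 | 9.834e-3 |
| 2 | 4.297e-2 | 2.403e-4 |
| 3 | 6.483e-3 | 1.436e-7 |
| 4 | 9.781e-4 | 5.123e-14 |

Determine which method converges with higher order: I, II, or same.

II

Method I: p ≈ ln(9.781e-4/6.483e-3)/ln(6.483e-3/4.297e-2) ≈ 1.00.
Method II: p ≈ ln(5.123e-14/1.436e-7)/ln(1.436e-7/2.403e-4) ≈ 2.00.
Method II has the higher order (≈2.0 vs ≈1.0).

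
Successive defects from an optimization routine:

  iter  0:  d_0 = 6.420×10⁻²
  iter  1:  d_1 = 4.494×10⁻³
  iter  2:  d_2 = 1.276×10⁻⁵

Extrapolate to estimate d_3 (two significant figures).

First estimate the order: p ≈ ln(d_2/d_1) / ln(d_1/d_0) = ln(1.276×10⁻⁵/4.494×10⁻³)/ln(4.494×10⁻³/6.420×10⁻²) = ln(0.00283934)/ln(0.07) ≈ 2.2052.
Then d_3 ≈ d_2·(d_2/d_1)^p = 1.276×10⁻⁵·(0.00283934)^2.2052 = 1.276×10⁻⁵·2.42011e-06 ≈ 3.088e-11.

3.1e-11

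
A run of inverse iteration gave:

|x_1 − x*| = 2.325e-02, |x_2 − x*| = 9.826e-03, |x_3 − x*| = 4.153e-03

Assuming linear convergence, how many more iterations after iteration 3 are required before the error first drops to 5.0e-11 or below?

Rate ρ ≈ |x_3 − x*|/|x_2 − x*| = 4.153e-03/9.826e-03 = 0.4227.
After j more steps, |x_{3+j} − x*| ≈ 4.153e-03·ρ^j; need ρ^j ≤ 5.0e-11/4.153e-03 = 1.20395e-08.
j ≥ ln(1.20395e-08)/ln(0.4227) = -18.2351/-0.86109 = 21.177.
So 22 more iterations are needed.

22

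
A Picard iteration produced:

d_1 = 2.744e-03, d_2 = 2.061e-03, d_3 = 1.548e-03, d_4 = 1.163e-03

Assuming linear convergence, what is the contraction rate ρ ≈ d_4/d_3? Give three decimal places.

ρ ≈ d_4/d_3 = 1.163e-03/1.548e-03 = 0.75129

0.751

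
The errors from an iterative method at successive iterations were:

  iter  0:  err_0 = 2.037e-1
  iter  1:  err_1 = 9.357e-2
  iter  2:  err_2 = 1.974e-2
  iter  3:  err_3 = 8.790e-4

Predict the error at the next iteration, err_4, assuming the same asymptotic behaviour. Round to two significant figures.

1.7e-6

First estimate the order: p ≈ ln(err_3/err_2) / ln(err_2/err_1) = ln(8.790e-4/1.974e-2)/ln(1.974e-2/9.357e-2) = ln(0.0445289)/ln(0.210965) ≈ 1.9997.
Then err_4 ≈ err_3·(err_3/err_2)^p = 8.790e-4·(0.0445289)^1.9997 = 8.790e-4·0.00198467 ≈ 1.745e-06.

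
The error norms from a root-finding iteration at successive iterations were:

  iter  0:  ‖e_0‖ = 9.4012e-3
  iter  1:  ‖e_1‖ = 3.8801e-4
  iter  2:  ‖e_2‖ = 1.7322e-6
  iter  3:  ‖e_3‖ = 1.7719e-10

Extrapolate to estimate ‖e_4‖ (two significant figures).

First estimate the order: p ≈ ln(‖e_3‖/‖e_2‖) / ln(‖e_2‖/‖e_1‖) = ln(1.7719e-10/1.7322e-6)/ln(1.7322e-6/3.8801e-4) = ln(0.000102292)/ln(0.00446432) ≈ 1.6978.
Then ‖e_4‖ ≈ ‖e_3‖·(‖e_3‖/‖e_2‖)^p = 1.7719e-10·(0.000102292)^1.6978 = 1.7719e-10·1.68077e-07 ≈ 2.978e-17.

3.0e-17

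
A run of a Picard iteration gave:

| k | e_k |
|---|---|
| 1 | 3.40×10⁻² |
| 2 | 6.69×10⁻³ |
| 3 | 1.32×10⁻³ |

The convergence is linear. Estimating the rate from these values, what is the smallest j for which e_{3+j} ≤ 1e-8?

8

Rate ρ ≈ e_3/e_2 = 1.32×10⁻³/6.69×10⁻³ = 0.1973.
After j more steps, e_{3+j} ≈ 1.32×10⁻³·ρ^j; need ρ^j ≤ 1e-8/1.32×10⁻³ = 7.57576e-06.
j ≥ ln(7.57576e-06)/ln(0.1973) = -11.7906/-1.62303 = 7.265.
So 8 more iterations are needed.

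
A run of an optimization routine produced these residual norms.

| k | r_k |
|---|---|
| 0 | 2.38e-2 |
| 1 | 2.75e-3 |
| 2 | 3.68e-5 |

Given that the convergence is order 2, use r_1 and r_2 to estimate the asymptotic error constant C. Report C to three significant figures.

4.87

C ≈ r_2 / r_1^2
  = 3.68e-5 / (2.75e-3)^2
  = 3.68e-5 / 7.5625e-06 ≈ 4.8661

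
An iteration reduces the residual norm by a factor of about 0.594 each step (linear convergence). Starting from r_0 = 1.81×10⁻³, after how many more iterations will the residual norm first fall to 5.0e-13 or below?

After k steps, r_k ≈ 1.81×10⁻³·0.594^k.
Need 0.594^k ≤ 5.0e-13/1.81×10⁻³ = 2.76243e-10.
k ≥ ln(2.76243e-10)/ln(0.594) = -22.0097/-0.52088 = 42.255.
Smallest integer k = 43.

43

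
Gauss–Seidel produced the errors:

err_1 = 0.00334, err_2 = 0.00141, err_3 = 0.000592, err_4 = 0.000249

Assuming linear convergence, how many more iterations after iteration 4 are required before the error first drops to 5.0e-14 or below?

26

Rate ρ ≈ err_4/err_3 = 0.000249/0.000592 = 0.4206.
After j more steps, err_{4+j} ≈ 0.000249·ρ^j; need ρ^j ≤ 5.0e-14/0.000249 = 2.00803e-10.
j ≥ ln(2.00803e-10)/ln(0.4206) = -22.3287/-0.86607 = 25.782.
So 26 more iterations are needed.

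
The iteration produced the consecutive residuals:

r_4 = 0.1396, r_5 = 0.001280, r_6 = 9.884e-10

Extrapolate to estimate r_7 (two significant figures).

4.6e-28

First estimate the order: p ≈ ln(r_6/r_5) / ln(r_5/r_4) = ln(9.884e-10/0.001280)/ln(0.001280/0.1396) = ln(7.72187e-07)/ln(0.00916905) ≈ 2.9996.
Then r_7 ≈ r_6·(r_6/r_5)^p = 9.884e-10·(7.72187e-07)^2.9996 = 9.884e-10·4.63033e-19 ≈ 4.577e-28.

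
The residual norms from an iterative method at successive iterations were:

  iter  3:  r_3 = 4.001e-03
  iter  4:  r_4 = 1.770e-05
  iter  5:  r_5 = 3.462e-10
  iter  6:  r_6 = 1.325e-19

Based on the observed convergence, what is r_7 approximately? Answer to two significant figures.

1.9e-38

First estimate the order: p ≈ ln(r_6/r_5) / ln(r_5/r_4) = ln(1.325e-19/3.462e-10)/ln(3.462e-10/1.770e-05) = ln(3.82727e-10)/ln(1.95593e-05) ≈ 2.0000.
Then r_7 ≈ r_6·(r_6/r_5)^p = 1.325e-19·(3.82727e-10)^2.0000 = 1.325e-19·1.4648e-19 ≈ 1.941e-38.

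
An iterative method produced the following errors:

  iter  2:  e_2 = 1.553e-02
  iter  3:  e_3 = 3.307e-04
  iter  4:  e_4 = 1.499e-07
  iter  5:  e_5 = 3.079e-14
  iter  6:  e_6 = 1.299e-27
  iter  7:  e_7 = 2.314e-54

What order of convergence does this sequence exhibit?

Consecutive ratios: e_7/e_6 = 2.314e-54/1.299e-27 = 1.78137e-27, e_6/e_5 = 1.299e-27/3.079e-14 = 4.2189e-14.
p ≈ ln(1.78137e-27)/ln(4.2189e-14) = -61.5924/-30.7966 ≈ 2.00.
So the convergence is quadratic (order 2).

2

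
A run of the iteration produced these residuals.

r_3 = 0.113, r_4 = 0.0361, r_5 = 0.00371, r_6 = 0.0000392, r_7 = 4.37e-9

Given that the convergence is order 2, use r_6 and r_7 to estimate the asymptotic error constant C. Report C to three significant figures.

2.84

C ≈ r_7 / r_6^2
  = 4.37e-9 / (0.0000392)^2
  = 4.37e-9 / 1.53664e-09 ≈ 2.8439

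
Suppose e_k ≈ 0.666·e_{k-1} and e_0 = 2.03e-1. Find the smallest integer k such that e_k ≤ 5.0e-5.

After k steps, e_k ≈ 2.03e-1·0.666^k.
Need 0.666^k ≤ 5.0e-5/2.03e-1 = 0.000246305.
k ≥ ln(0.000246305)/ln(0.666) = -8.3089/-0.40647 = 20.442.
Smallest integer k = 21.

21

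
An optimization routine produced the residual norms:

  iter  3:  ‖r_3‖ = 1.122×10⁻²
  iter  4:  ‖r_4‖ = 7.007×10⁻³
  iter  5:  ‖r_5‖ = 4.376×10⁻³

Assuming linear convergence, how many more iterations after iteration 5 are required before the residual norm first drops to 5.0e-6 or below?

Rate ρ ≈ ‖r_5‖/‖r_4‖ = 4.376×10⁻³/7.007×10⁻³ = 0.6245.
After j more steps, ‖r_{5+j}‖ ≈ 4.376×10⁻³·ρ^j; need ρ^j ≤ 5.0e-6/4.376×10⁻³ = 0.0011426.
j ≥ ln(0.0011426)/ln(0.6245) = -6.7744/-0.47080 = 14.389.
So 15 more iterations are needed.

15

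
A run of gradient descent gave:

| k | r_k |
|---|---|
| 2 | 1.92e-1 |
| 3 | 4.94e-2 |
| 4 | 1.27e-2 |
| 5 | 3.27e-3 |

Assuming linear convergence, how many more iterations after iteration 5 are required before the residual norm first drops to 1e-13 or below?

18

Rate ρ ≈ r_5/r_4 = 3.27e-3/1.27e-2 = 0.2575.
After j more steps, r_{5+j} ≈ 3.27e-3·ρ^j; need ρ^j ≤ 1e-13/3.27e-3 = 3.0581e-11.
j ≥ ln(3.0581e-11)/ln(0.2575) = -24.2106/-1.35674 = 17.845.
So 18 more iterations are needed.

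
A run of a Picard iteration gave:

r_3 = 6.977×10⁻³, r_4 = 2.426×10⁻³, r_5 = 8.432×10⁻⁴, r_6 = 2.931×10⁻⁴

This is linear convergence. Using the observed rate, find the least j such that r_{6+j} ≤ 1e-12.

19

Rate ρ ≈ r_6/r_5 = 2.931×10⁻⁴/8.432×10⁻⁴ = 0.3476.
After j more steps, r_{6+j} ≈ 2.931×10⁻⁴·ρ^j; need ρ^j ≤ 1e-12/2.931×10⁻⁴ = 3.4118e-09.
j ≥ ln(3.4118e-09)/ln(0.3476) = -19.4960/-1.05670 = 18.450.
So 19 more iterations are needed.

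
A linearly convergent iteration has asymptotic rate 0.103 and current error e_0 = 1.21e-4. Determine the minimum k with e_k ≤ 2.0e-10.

6

After k steps, e_k ≈ 1.21e-4·0.103^k.
Need 0.103^k ≤ 2.0e-10/1.21e-4 = 1.65289e-06.
k ≥ ln(1.65289e-06)/ln(0.103) = -13.3130/-2.27303 = 5.857.
Smallest integer k = 6.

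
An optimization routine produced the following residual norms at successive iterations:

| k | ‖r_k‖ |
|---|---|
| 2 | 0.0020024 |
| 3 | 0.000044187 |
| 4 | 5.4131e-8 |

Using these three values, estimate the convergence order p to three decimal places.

p ≈ ln(‖r_4‖/‖r_3‖) / ln(‖r_3‖/‖r_2‖)
  = ln(5.4131e-8/0.000044187) / ln(0.000044187/0.0020024)
  = ln(0.00122504) / ln(0.022067)
  = -6.704782 / -3.813672 ≈ 1.758091

1.758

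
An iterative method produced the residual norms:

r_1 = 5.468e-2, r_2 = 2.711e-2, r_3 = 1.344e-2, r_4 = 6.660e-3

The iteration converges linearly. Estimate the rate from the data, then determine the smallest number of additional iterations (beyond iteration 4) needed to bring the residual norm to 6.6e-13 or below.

Rate ρ ≈ r_4/r_3 = 6.660e-3/1.344e-2 = 0.4955.
After j more steps, r_{4+j} ≈ 6.660e-3·ρ^j; need ρ^j ≤ 6.6e-13/6.660e-3 = 9.90991e-11.
j ≥ ln(9.90991e-11)/ln(0.4955) = -23.0349/-0.70219 = 32.804.
So 33 more iterations are needed.

33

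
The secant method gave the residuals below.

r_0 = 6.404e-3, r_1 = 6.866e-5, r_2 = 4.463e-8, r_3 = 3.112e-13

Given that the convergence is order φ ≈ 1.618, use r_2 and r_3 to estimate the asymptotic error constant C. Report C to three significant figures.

C ≈ r_3 / r_2^1.618
  = 3.112e-13 / (4.463e-8)^1.618
  = 3.112e-13 / 1.27967e-12 ≈ 0.24319

0.243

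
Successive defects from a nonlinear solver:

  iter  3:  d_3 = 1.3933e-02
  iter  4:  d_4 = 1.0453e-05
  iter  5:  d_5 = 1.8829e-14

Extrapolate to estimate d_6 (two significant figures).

6.4e-39

First estimate the order: p ≈ ln(d_5/d_4) / ln(d_4/d_3) = ln(1.8829e-14/1.0453e-05)/ln(1.0453e-05/1.3933e-02) = ln(1.8013e-09)/ln(0.000750233) ≈ 2.7984.
Then d_6 ≈ d_5·(d_5/d_4)^p = 1.8829e-14·(1.8013e-09)^2.7984 = 1.8829e-14·3.38557e-25 ≈ 6.375e-39.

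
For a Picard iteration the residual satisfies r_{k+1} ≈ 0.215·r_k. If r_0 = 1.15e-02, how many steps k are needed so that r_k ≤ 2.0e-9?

After k steps, r_k ≈ 1.15e-02·0.215^k.
Need 0.215^k ≤ 2.0e-9/1.15e-02 = 1.73913e-07.
k ≥ ln(1.73913e-07)/ln(0.215) = -15.5647/-1.53712 = 10.126.
Smallest integer k = 11.

11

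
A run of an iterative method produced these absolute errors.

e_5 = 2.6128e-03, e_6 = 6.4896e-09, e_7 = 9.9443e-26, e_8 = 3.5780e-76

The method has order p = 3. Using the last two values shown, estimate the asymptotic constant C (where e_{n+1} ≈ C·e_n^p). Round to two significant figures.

0.36

C ≈ e_8 / e_7^3
  = 3.5780e-76 / (9.9443e-26)^3
  = 3.5780e-76 / 9.83383e-76 ≈ 0.36385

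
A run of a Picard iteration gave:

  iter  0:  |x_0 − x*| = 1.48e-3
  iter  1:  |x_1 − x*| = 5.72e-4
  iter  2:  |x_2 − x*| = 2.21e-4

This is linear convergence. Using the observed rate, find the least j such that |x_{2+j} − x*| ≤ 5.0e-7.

7

Rate ρ ≈ |x_2 − x*|/|x_1 − x*| = 2.21e-4/5.72e-4 = 0.3864.
After j more steps, |x_{2+j} − x*| ≈ 2.21e-4·ρ^j; need ρ^j ≤ 5.0e-7/2.21e-4 = 0.00226244.
j ≥ ln(0.00226244)/ln(0.3864) = -6.0913/-0.95088 = 6.406.
So 7 more iterations are needed.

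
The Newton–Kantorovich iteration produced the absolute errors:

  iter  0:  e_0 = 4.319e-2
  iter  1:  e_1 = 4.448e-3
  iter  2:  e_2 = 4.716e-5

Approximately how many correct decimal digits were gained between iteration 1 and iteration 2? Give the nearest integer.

Digits gained ≈ log₁₀(e_1/e_2) = log₁₀(4.448e-3/4.716e-5) = log₁₀(94.3172) ≈ 1.975.

2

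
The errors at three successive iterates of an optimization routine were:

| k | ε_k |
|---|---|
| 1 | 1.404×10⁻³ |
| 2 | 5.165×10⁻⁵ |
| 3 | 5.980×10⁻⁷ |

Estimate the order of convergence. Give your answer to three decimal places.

p ≈ ln(ε_3/ε_2) / ln(ε_2/ε_1)
  = ln(5.980×10⁻⁷/5.165×10⁻⁵) / ln(5.165×10⁻⁵/1.404×10⁻³)
  = ln(0.0115779) / ln(0.0367877)
  = -4.458657 / -3.302592 ≈ 1.350048

1.350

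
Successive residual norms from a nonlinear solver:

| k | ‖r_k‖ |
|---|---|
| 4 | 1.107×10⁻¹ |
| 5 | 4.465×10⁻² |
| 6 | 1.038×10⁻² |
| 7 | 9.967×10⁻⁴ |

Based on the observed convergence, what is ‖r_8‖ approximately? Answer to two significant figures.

First estimate the order: p ≈ ln(‖r_7‖/‖r_6‖) / ln(‖r_6‖/‖r_5‖) = ln(9.967×10⁻⁴/1.038×10⁻²)/ln(1.038×10⁻²/4.465×10⁻²) = ln(0.0960212)/ln(0.232475) ≈ 1.6061.
Then ‖r_8‖ ≈ ‖r_7‖·(‖r_7‖/‖r_6‖)^p = 9.967×10⁻⁴·(0.0960212)^1.6061 = 9.967×10⁻⁴·0.0232049 ≈ 2.313e-05.

2.3e-5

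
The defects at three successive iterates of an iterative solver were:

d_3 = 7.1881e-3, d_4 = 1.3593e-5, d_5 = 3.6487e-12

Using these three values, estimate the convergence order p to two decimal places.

p ≈ ln(d_5/d_4) / ln(d_4/d_3)
  = ln(3.6487e-12/1.3593e-5) / ln(1.3593e-5/7.1881e-3)
  = ln(2.68425e-07) / ln(0.00189104)
  = -15.13069 / -6.27063 ≈ 2.41295

2.41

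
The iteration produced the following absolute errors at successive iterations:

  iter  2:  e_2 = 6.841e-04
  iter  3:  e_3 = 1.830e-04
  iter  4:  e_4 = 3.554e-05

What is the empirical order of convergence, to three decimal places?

p ≈ ln(e_4/e_3) / ln(e_3/e_2)
  = ln(3.554e-05/1.830e-04) / ln(1.830e-04/6.841e-04)
  = ln(0.194208) / ln(0.267505)
  = -1.638826 / -1.318617 ≈ 1.242837

1.243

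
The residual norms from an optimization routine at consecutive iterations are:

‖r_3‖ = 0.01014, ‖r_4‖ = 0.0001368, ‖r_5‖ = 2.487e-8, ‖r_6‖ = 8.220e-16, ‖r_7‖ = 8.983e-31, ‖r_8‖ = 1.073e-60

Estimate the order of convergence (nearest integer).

Consecutive ratios: ‖r_8‖/‖r_7‖ = 1.073e-60/8.983e-31 = 1.19448e-30, ‖r_7‖/‖r_6‖ = 8.983e-31/8.220e-16 = 1.09282e-15.
p ≈ ln(1.19448e-30)/ln(1.09282e-15) = -68.8998/-34.4500 ≈ 2.00.
So the convergence is quadratic (order 2).

2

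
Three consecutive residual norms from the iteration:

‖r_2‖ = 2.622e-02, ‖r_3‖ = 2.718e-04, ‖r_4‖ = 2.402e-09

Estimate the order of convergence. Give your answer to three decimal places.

2.547

p ≈ ln(‖r_4‖/‖r_3‖) / ln(‖r_3‖/‖r_2‖)
  = ln(2.402e-09/2.718e-04) / ln(2.718e-04/2.622e-02)
  = ln(8.83738e-06) / ln(0.0103661)
  = -11.636520 / -4.569214 ≈ 2.546722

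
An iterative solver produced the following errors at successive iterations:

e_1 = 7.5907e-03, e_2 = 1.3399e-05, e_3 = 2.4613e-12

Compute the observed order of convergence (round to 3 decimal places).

2.447

p ≈ ln(e_3/e_2) / ln(e_2/e_1)
  = ln(2.4613e-12/1.3399e-05) / ln(1.3399e-05/7.5907e-03)
  = ln(1.83693e-07) / ln(0.00176519)
  = -15.510000 / -6.339497 ≈ 2.446566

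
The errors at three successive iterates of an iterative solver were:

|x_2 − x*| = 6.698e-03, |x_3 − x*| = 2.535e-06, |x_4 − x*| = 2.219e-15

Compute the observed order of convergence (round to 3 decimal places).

p ≈ ln(|x_4 − x*|/|x_3 − x*|) / ln(|x_3 − x*|/|x_2 − x*|)
  = ln(2.219e-15/2.535e-06) / ln(2.535e-06/6.698e-03)
  = ln(8.75345e-10) / ln(0.000378471)
  = -20.856403 / -7.879371 ≈ 2.646963

2.647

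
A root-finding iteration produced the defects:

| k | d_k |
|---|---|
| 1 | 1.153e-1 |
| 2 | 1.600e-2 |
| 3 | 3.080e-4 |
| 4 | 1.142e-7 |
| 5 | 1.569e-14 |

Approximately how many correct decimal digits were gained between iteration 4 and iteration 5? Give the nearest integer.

Digits gained ≈ log₁₀(d_4/d_5) = log₁₀(1.142e-7/1.569e-14) = log₁₀(7.27852e+06) ≈ 6.862.

7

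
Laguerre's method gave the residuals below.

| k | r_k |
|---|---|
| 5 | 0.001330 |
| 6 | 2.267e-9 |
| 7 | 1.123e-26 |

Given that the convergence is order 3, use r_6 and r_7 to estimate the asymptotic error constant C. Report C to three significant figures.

0.964

C ≈ r_7 / r_6^3
  = 1.123e-26 / (2.267e-9)^3
  = 1.123e-26 / 1.16508e-26 ≈ 0.96388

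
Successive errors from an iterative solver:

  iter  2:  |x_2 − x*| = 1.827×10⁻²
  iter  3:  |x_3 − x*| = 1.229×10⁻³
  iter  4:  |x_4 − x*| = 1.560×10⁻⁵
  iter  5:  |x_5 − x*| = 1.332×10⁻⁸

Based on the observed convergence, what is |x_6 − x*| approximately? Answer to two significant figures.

First estimate the order: p ≈ ln(|x_5 − x*|/|x_4 − x*|) / ln(|x_4 − x*|/|x_3 − x*|) = ln(1.332×10⁻⁸/1.560×10⁻⁵)/ln(1.560×10⁻⁵/1.229×10⁻³) = ln(0.000853846)/ln(0.0126932) ≈ 1.6181.
Then |x_6 − x*| ≈ |x_5 − x*|·(|x_5 − x*|/|x_4 − x*|)^p = 1.332×10⁻⁸·(0.000853846)^1.6181 = 1.332×10⁻⁸·1.08309e-05 ≈ 1.443e-13.

1.4e-13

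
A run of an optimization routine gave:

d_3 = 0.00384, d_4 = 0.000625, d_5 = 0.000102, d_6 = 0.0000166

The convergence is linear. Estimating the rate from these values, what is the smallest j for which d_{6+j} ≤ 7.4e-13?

10

Rate ρ ≈ d_6/d_5 = 0.0000166/0.000102 = 0.1627.
After j more steps, d_{6+j} ≈ 0.0000166·ρ^j; need ρ^j ≤ 7.4e-13/0.0000166 = 4.45783e-08.
j ≥ ln(4.45783e-08)/ln(0.1627) = -16.9260/-1.81585 = 9.321.
So 10 more iterations are needed.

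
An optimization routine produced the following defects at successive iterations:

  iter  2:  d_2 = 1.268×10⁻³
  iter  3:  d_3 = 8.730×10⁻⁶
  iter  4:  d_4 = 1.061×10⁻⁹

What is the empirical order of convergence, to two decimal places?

p ≈ ln(d_4/d_3) / ln(d_3/d_2)
  = ln(1.061×10⁻⁹/8.730×10⁻⁶) / ln(8.730×10⁻⁶/1.268×10⁻³)
  = ln(0.000121535) / ln(0.00688486)
  = -9.01531 / -4.97843 ≈ 1.81087

1.81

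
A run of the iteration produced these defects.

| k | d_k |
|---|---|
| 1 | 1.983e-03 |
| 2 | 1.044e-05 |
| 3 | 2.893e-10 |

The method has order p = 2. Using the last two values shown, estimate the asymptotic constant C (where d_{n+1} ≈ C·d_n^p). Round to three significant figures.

C ≈ d_3 / d_2^2
  = 2.893e-10 / (1.044e-05)^2
  = 2.893e-10 / 1.08994e-10 ≈ 2.6543

2.65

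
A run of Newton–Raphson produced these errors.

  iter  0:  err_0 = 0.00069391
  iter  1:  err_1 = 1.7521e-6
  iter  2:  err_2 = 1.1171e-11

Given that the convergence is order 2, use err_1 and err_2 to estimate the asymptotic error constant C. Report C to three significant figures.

C ≈ err_2 / err_1^2
  = 1.1171e-11 / (1.7521e-6)^2
  = 1.1171e-11 / 3.06985e-12 ≈ 3.6389

3.64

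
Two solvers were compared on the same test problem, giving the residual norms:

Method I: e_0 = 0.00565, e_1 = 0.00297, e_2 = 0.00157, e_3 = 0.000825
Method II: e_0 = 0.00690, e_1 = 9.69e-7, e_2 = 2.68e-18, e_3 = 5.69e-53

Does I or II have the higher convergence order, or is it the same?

Method I: p ≈ ln(0.000825/0.00157)/ln(0.00157/0.00297) ≈ 1.01.
Method II: p ≈ ln(5.69e-53/2.68e-18)/ln(2.68e-18/9.69e-7) ≈ 3.00.
Method II has the higher order (≈3.0 vs ≈1.0).

II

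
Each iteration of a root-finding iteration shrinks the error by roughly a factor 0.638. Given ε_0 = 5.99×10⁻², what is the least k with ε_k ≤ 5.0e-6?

After k steps, ε_k ≈ 5.99×10⁻²·0.638^k.
Need 0.638^k ≤ 5.0e-6/5.99×10⁻² = 8.34725e-05.
k ≥ ln(8.34725e-05)/ln(0.638) = -9.3910/-0.44942 = 20.896.
Smallest integer k = 21.

21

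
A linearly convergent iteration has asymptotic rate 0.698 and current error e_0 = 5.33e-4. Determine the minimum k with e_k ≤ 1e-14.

After k steps, e_k ≈ 5.33e-4·0.698^k.
Need 0.698^k ≤ 1e-14/5.33e-4 = 1.87617e-11.
k ≥ ln(1.87617e-11)/ln(0.698) = -24.6992/-0.35954 = 68.697.
Smallest integer k = 69.

69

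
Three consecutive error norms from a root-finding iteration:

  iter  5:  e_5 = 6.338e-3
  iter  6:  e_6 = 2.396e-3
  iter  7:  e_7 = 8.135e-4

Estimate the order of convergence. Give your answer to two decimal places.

1.11

p ≈ ln(e_7/e_6) / ln(e_6/e_5)
  = ln(8.135e-4/2.396e-3) / ln(2.396e-3/6.338e-3)
  = ln(0.339524) / ln(0.378037)
  = -1.08021 / -0.97276 ≈ 1.11046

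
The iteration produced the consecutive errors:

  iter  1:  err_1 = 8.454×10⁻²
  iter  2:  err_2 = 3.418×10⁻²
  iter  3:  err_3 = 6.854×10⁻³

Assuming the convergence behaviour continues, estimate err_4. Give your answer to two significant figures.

First estimate the order: p ≈ ln(err_3/err_2) / ln(err_2/err_1) = ln(6.854×10⁻³/3.418×10⁻²)/ln(3.418×10⁻²/8.454×10⁻²) = ln(0.200527)/ln(0.404306) ≈ 1.7743.
Then err_4 ≈ err_3·(err_3/err_2)^p = 6.854×10⁻³·(0.200527)^1.7743 = 6.854×10⁻³·0.057789 ≈ 0.0003961.

4.0e-4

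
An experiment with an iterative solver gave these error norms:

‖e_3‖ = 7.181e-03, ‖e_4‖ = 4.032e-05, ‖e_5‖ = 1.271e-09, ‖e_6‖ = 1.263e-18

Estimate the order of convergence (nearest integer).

2

Consecutive ratios: ‖e_6‖/‖e_5‖ = 1.263e-18/1.271e-09 = 9.93706e-10, ‖e_5‖/‖e_4‖ = 1.271e-09/4.032e-05 = 3.15228e-05.
p ≈ ln(9.93706e-10)/ln(3.15228e-05) = -20.7296/-10.3648 ≈ 2.00.
So the convergence is quadratic (order 2).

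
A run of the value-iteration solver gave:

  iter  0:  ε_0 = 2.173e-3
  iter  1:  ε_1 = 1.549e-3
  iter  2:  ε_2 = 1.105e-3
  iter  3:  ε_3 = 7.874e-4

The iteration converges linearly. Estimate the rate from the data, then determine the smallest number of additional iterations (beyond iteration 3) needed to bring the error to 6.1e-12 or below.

56

Rate ρ ≈ ε_3/ε_2 = 7.874e-4/1.105e-3 = 0.7126.
After j more steps, ε_{3+j} ≈ 7.874e-4·ρ^j; need ρ^j ≤ 6.1e-12/7.874e-4 = 7.74702e-09.
j ≥ ln(7.74702e-09)/ln(0.7126) = -18.6760/-0.33884 = 55.117.
So 56 more iterations are needed.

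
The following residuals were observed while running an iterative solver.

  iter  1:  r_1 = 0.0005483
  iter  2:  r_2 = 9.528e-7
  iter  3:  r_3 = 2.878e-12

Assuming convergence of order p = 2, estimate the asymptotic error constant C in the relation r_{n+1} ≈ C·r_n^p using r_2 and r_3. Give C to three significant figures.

C ≈ r_3 / r_2^2
  = 2.878e-12 / (9.528e-7)^2
  = 2.878e-12 / 9.07828e-13 ≈ 3.1702

3.17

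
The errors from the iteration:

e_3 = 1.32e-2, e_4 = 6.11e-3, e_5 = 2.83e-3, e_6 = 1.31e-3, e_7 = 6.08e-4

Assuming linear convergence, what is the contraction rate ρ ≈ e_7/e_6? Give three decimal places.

ρ ≈ e_7/e_6 = 6.08e-4/1.31e-3 = 0.46412

0.464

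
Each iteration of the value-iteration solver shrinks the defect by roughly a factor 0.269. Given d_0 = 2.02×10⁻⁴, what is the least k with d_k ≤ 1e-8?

8

After k steps, d_k ≈ 2.02×10⁻⁴·0.269^k.
Need 0.269^k ≤ 1e-8/2.02×10⁻⁴ = 4.9505e-05.
k ≥ ln(4.9505e-05)/ln(0.269) = -9.9134/-1.31304 = 7.550.
Smallest integer k = 8.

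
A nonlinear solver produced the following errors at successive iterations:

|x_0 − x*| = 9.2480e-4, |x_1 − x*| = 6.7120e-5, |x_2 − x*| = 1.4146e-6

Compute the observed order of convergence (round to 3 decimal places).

p ≈ ln(|x_2 − x*|/|x_1 − x*|) / ln(|x_1 − x*|/|x_0 − x*|)
  = ln(1.4146e-6/6.7120e-5) / ln(6.7120e-5/9.2480e-4)
  = ln(0.0210757) / ln(0.0725779)
  = -3.859635 / -2.623095 ≈ 1.471405

1.471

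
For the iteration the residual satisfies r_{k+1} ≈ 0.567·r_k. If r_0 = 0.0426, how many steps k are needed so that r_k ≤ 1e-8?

After k steps, r_k ≈ 0.0426·0.567^k.
Need 0.567^k ≤ 1e-8/0.0426 = 2.34742e-07.
k ≥ ln(2.34742e-07)/ln(0.567) = -15.2648/-0.56740 = 26.903.
Smallest integer k = 27.

27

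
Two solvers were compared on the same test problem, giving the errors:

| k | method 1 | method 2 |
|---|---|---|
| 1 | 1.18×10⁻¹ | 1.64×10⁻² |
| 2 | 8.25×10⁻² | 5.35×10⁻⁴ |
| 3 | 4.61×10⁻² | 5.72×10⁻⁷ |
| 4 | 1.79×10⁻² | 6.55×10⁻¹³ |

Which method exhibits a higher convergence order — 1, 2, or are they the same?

Method 1: p ≈ ln(1.79×10⁻²/4.61×10⁻²)/ln(4.61×10⁻²/8.25×10⁻²) ≈ 1.63.
Method 2: p ≈ ln(6.55×10⁻¹³/5.72×10⁻⁷)/ln(5.72×10⁻⁷/5.35×10⁻⁴) ≈ 2.00.
Method 2 has the higher order (≈2.0 vs ≈1.6).

2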